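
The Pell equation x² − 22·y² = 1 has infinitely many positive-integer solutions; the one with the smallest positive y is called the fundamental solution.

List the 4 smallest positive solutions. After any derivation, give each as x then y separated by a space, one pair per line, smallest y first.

d=22: √d = [4; 1,2,4,2,1,8] (ℓ=6, even), read p_5/q_5
k=0  a_k=4  p_k/q_k = 4/1
…
k=3  a_k=4  p_k/q_k = 61/13
k=4  a_k=2  p_k/q_k = 136/29
k=5  a_k=1  p_k/q_k = 197/42
fundamental: x₁=197, y₁=42  (since 38809 − 22·1764 = 1)
n=2: (197,42)∘(197,42) = (197·197+22·42·42, 197·42+42·197) = (77617,16548)
n=3: (77617,16548)∘(197,42) = (197·77617+22·42·16548, 197·16548+42·77617) = (30580901,6519870)
n=4: (30580901,6519870)∘(197,42) = (197·30580901+22·42·6519870, 197·6519870+42·30580901) = (12048797377,2568812232)

197 42
77617 16548
30580901 6519870
12048797377 2568812232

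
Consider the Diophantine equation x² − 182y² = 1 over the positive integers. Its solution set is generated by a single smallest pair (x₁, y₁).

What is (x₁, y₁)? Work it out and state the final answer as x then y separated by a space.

[13; 2,26] for √182; ℓ=2 ⇒ convergent index 1
i=0: a=13 ⇒ p=13, q=1
i=1: a=2 ⇒ p=27, q=2
fundamental: x₁=27, y₁=2  (since 729 − 182·4 = 1)

27 2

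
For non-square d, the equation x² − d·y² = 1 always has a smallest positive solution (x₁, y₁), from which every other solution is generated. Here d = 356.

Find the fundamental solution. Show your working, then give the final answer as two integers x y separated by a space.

[18; 1,6,1,1,2,…,6,1,36] for √356; ℓ=14 ⇒ convergent index 13
k=0  a_k=18  p_k/q_k = 18/1
k=1  a_k=1  p_k/q_k = 19/1
k=2  a_k=6  p_k/q_k = 132/7
…
k=4  a_k=1  p_k/q_k = 283/15
…
k=7  a_k=8  p_k/q_k = 8717/462
…
k=12  a_k=6  p_k/q_k = 433982/23001
k=13  a_k=1  p_k/q_k = 500001/26500
fundamental: x₁=500001, y₁=26500  (since 250001000001 − 356·702250000 = 1)

500001 26500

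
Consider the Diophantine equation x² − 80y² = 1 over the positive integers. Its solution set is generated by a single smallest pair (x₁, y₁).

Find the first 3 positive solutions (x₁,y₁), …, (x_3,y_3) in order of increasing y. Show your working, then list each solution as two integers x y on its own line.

9 1
161 18
2889 323

[8; 1,16] for √80; ℓ=2 ⇒ convergent index 1
a_0=8:  p_0=8·1+0=8,  q_0=8·0+1=1
a_1=1:  p_1=1·8+1=9,  q_1=1·1+0=1
fundamental: x₁=9, y₁=1  (since 81 − 80·1 = 1)
(x_2, y_2) = (9·9 + 80·1·1, 9·1 + 1·9) = (161, 18)
(x_3, y_3) = (9·161 + 80·1·18, 9·18 + 1·161) = (2889, 323)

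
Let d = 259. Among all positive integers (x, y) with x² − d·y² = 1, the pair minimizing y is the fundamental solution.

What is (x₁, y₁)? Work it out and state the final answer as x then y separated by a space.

√259 = [16; 10,1,2,3,4,3,2,1,10,32, …], period ℓ=10 (even) → k=9
k=0  a_k=16  p_k/q_k = 16/1
k=1  a_k=10  p_k/q_k = 161/10
k=2  a_k=1  p_k/q_k = 177/11
…
k=4  a_k=3  p_k/q_k = 1722/107
…
k=6  a_k=3  p_k/q_k = 23931/1487
k=7  a_k=2  p_k/q_k = 55265/3434
k=8  a_k=1  p_k/q_k = 79196/4921
k=9  a_k=10  p_k/q_k = 847225/52644
→ (847225, 52644).  Check: 847225²=717790200625, 259·52644²=717790200624, difference 1.

847225 52644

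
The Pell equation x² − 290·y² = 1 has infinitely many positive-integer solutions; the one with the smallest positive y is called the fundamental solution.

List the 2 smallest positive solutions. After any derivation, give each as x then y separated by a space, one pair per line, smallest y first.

579 34
670481 39372

√290 → a₀=17, period (34); ℓ=1 odd so k=1
step 0: (17, 1)  from 17·(1,0) + (0,1)
step 1: (579, 34)  from 34·(17,1) + (1,0)
fundamental: x₁=579, y₁=34  (since 335241 − 290·1156 = 1)
(579+34√290)^2 = 670481 + 39372√290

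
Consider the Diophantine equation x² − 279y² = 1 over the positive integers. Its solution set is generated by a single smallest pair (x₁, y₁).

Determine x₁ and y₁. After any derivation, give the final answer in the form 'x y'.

1520 91

√279 → a₀=16, period (1,2,2,1,2,2,1,32); ℓ=8 even so k=7
step 0: (16, 1)  from 16·(1,0) + (0,1)
step 1: (17, 1)  from 1·(16,1) + (1,0)
step 2: (50, 3)  from 2·(17,1) + (16,1)
step 3: (117, 7)  from 2·(50,3) + (17,1)
…
step 5: (451, 27)  from 2·(167,10) + (117,7)
step 6: (1069, 64)  from 2·(451,27) + (167,10)
step 7: (1520, 91)  from 1·(1069,64) + (451,27)
fundamental: x₁=1520, y₁=91  (since 2310400 − 279·8281 = 1)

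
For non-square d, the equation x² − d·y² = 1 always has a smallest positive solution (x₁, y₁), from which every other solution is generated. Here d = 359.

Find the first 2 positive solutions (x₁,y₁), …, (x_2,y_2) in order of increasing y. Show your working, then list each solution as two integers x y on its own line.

360 19
259199 13680

[18; 1,17,1,36] for √359; ℓ=4 ⇒ convergent index 3
k=0  a_k=18  p_k/q_k = 18/1
k=1  a_k=1  p_k/q_k = 19/1
k=2  a_k=17  p_k/q_k = 341/18
k=3  a_k=1  p_k/q_k = 360/19
(x₁, y₁) = (360, 19);  360² − 359·19² = 1 ✓
n=2: (360,19)∘(360,19) = (360·360+359·19·19, 360·19+19·360) = (259199,13680)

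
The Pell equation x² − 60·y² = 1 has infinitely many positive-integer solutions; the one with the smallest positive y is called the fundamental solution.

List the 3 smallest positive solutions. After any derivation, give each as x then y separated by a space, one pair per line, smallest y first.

[7; 1,2,1,14] for √60; ℓ=4 ⇒ convergent index 3
k=0  a_k=7  p_k/q_k = 7/1
…
k=2  a_k=2  p_k/q_k = 23/3
k=3  a_k=1  p_k/q_k = 31/4
→ (31, 4).  Check: 31²=961, 60·4²=960, difference 1.
(31+4√60)^2 = 1921 + 248√60
(31+4√60)^3 = 119071 + 15372√60

31 4
1921 248
119071 15372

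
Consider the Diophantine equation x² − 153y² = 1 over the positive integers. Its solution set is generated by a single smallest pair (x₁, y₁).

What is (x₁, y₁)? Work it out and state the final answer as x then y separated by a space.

[12; 2,1,2,2,2,1,2,24] for √153; ℓ=8 ⇒ convergent index 7
k=0  a_k=12  p_k/q_k = 12/1
k=1  a_k=2  p_k/q_k = 25/2
…
k=4  a_k=2  p_k/q_k = 235/19
k=5  a_k=2  p_k/q_k = 569/46
k=6  a_k=1  p_k/q_k = 804/65
k=7  a_k=2  p_k/q_k = 2177/176
→ (2177, 176).  Check: 2177²=4739329, 153·176²=4739328, difference 1.

2177 176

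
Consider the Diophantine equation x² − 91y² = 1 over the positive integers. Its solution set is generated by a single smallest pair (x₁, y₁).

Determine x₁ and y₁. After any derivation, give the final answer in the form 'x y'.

1574 165

[9; 1,1,5,1,5,1,1,18] for √91; ℓ=8 ⇒ convergent index 7
k=0  a_k=9  p_k/q_k = 9/1
…
k=2  a_k=1  p_k/q_k = 19/2
…
k=5  a_k=5  p_k/q_k = 725/76
k=6  a_k=1  p_k/q_k = 849/89
k=7  a_k=1  p_k/q_k = 1574/165
fundamental: x₁=1574, y₁=165  (since 2477476 − 91·27225 = 1)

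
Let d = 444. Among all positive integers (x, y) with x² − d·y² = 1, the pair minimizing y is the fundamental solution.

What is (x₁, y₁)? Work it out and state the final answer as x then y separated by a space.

√444 = [21; 14,42, …], period ℓ=2 (even) → k=1
step 0: (21, 1)  from 21·(1,0) + (0,1)
step 1: (295, 14)  from 14·(21,1) + (1,0)
fundamental: x₁=295, y₁=14  (since 87025 − 444·196 = 1)

295 14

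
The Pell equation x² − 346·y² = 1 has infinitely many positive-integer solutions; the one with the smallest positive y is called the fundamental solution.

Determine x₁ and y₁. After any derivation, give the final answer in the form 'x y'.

17299 930

√346 → a₀=18, period (1,1,1,1,36); ℓ=5 odd so k=9
i=0: a=18 ⇒ p=18, q=1
…
i=2: a=1 ⇒ p=37, q=2
…
i=5: a=36 ⇒ p=3404, q=183
i=6: a=1 ⇒ p=3497, q=188
…
i=8: a=1 ⇒ p=10398, q=559
i=9: a=1 ⇒ p=17299, q=930
(x₁, y₁) = (17299, 930);  17299² − 346·930² = 1 ✓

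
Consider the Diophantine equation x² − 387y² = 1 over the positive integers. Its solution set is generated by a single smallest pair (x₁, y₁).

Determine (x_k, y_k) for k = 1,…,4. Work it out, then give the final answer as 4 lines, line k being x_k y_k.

3482 177
24248647 1232628
168867574226 8584021215
1175993762661217 59779122508632

d=387: √d = [19; 1,2,19,2,1,38] (ℓ=6, even), read p_5/q_5
i=0: a=19 ⇒ p=19, q=1
i=1: a=1 ⇒ p=20, q=1
i=2: a=2 ⇒ p=59, q=3
…
i=4: a=2 ⇒ p=2341, q=119
i=5: a=1 ⇒ p=3482, q=177
→ (3482, 177).  Check: 3482²=12124324, 387·177²=12124323, difference 1.
(x_2, y_2) = (3482·3482 + 387·177·177, 3482·177 + 177·3482) = (24248647, 1232628)
(x_3, y_3) = (3482·24248647 + 387·177·1232628, 3482·1232628 + 177·24248647) = (168867574226, 8584021215)
(x_4, y_4) = (3482·168867574226 + 387·177·8584021215, 3482·8584021215 + 177·168867574226) = (1175993762661217, 59779122508632)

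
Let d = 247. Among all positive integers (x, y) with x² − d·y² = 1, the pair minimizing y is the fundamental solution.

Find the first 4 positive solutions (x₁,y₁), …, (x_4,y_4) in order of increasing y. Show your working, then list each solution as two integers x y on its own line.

85292 5427
14549450527 925759368
2481903468612476 157919736025485
423373021275241155457 26938580249245573872

[15; 1,2,1,1,9,1,9,1,1,2,1,30] for √247; ℓ=12 ⇒ convergent index 11
a_0=15:  p_0=15·1+0=15,  q_0=15·0+1=1
a_1=1:  p_1=1·15+1=16,  q_1=1·1+0=1
…
a_3=1:  p_3=1·47+16=63,  q_3=1·3+1=4
a_4=1:  p_4=1·63+47=110,  q_4=1·4+3=7
…
a_6=1:  p_6=1·1053+110=1163,  q_6=1·67+7=74
…
a_8=1:  p_8=1·11520+1163=12683,  q_8=1·733+74=807
a_9=1:  p_9=1·12683+11520=24203,  q_9=1·807+733=1540
a_10=2:  p_10=2·24203+12683=61089,  q_10=2·1540+807=3887
a_11=1:  p_11=1·61089+24203=85292,  q_11=1·3887+1540=5427
(x₁, y₁) = (85292, 5427);  85292² − 247·5427² = 1 ✓
k=2:  x_2 = 85292·85292+247·5427·5427 = 14549450527,  y_2 = 85292·5427+5427·85292 = 925759368
k=3:  x_3 = 85292·14549450527+247·5427·925759368 = 2481903468612476,  y_3 = 85292·925759368+5427·14549450527 = 157919736025485
k=4:  x_4 = 85292·2481903468612476+247·5427·157919736025485 = 423373021275241155457,  y_4 = 85292·157919736025485+5427·2481903468612476 = 26938580249245573872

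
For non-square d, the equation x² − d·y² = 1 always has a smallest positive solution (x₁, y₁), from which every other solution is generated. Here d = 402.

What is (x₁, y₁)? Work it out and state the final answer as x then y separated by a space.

401 20

[20; 20,40] for √402; ℓ=2 ⇒ convergent index 1
step 0: (20, 1)  from 20·(1,0) + (0,1)
step 1: (401, 20)  from 20·(20,1) + (1,0)
fundamental: x₁=401, y₁=20  (since 160801 − 402·400 = 1)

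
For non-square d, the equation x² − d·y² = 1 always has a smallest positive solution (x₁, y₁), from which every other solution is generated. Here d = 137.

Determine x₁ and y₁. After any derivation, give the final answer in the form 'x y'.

[11; 1,2,2,1,1,2,2,1,22] for √137; ℓ=9 ⇒ convergent index 17
i=0: a=11 ⇒ p=11, q=1
i=1: a=1 ⇒ p=12, q=1
i=2: a=2 ⇒ p=35, q=3
i=3: a=2 ⇒ p=82, q=7
i=4: a=1 ⇒ p=117, q=10
i=5: a=1 ⇒ p=199, q=17
…
i=9: a=22 ⇒ p=39597, q=3383
i=10: a=1 ⇒ p=41341, q=3532
i=11: a=2 ⇒ p=122279, q=10447
i=12: a=2 ⇒ p=285899, q=24426
…
i=14: a=1 ⇒ p=694077, q=59299
i=15: a=2 ⇒ p=1796332, q=153471
i=16: a=2 ⇒ p=4286741, q=366241
i=17: a=1 ⇒ p=6083073, q=519712
fundamental: x₁=6083073, y₁=519712  (since 37003777123329 − 137·270100562944 = 1)

6083073 519712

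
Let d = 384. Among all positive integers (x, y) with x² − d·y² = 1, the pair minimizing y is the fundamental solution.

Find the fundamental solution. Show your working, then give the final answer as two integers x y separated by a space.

√384 = [19; 1,1,2,9,2,1,1,38, …], period ℓ=8 (even) → k=7
a_0=19:  p_0=19·1+0=19,  q_0=19·0+1=1
a_1=1:  p_1=1·19+1=20,  q_1=1·1+0=1
a_2=1:  p_2=1·20+19=39,  q_2=1·1+1=2
…
a_6=1:  p_6=1·1940+921=2861,  q_6=1·99+47=146
a_7=1:  p_7=1·2861+1940=4801,  q_7=1·146+99=245
→ (4801, 245).  Check: 4801²=23049601, 384·245²=23049600, difference 1.

4801 245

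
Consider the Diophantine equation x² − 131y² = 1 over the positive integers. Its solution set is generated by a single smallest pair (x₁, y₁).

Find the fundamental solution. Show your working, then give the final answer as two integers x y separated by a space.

10610 927

√131 = [11; 2,4,11,4,2,22, …], period ℓ=6 (even) → k=5
step 0: (11, 1)  from 11·(1,0) + (0,1)
…
step 2: (103, 9)  from 4·(23,2) + (11,1)
step 3: (1156, 101)  from 11·(103,9) + (23,2)
step 4: (4727, 413)  from 4·(1156,101) + (103,9)
step 5: (10610, 927)  from 2·(4727,413) + (1156,101)
→ (10610, 927).  Check: 10610²=112572100, 131·927²=112572099, difference 1.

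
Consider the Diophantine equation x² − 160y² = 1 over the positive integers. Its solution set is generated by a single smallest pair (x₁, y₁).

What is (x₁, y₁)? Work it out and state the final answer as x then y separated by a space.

721 57

√160 → a₀=12, period (1,1,1,5,1,1,1,24); ℓ=8 even so k=7
i=0: a=12 ⇒ p=12, q=1
i=1: a=1 ⇒ p=13, q=1
i=2: a=1 ⇒ p=25, q=2
…
i=4: a=5 ⇒ p=215, q=17
i=5: a=1 ⇒ p=253, q=20
i=6: a=1 ⇒ p=468, q=37
i=7: a=1 ⇒ p=721, q=57
→ (721, 57).  Check: 721²=519841, 160·57²=519840, difference 1.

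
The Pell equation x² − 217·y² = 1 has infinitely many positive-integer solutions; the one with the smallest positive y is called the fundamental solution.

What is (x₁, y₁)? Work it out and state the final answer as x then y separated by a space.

d=217: √d = [14; 1,2,1,2,1,…,2,1,28] (ℓ=16, even), read p_15/q_15
k=0  a_k=14  p_k/q_k = 14/1
…
k=2  a_k=2  p_k/q_k = 44/3
k=3  a_k=1  p_k/q_k = 59/4
k=4  a_k=2  p_k/q_k = 162/11
…
k=6  a_k=1  p_k/q_k = 383/26
k=7  a_k=9  p_k/q_k = 3668/249
…
k=9  a_k=9  p_k/q_k = 139163/9447
k=10  a_k=1  p_k/q_k = 154218/10469
k=11  a_k=1  p_k/q_k = 293381/19916
k=12  a_k=2  p_k/q_k = 740980/50301
k=13  a_k=1  p_k/q_k = 1034361/70217
k=14  a_k=2  p_k/q_k = 2809702/190735
k=15  a_k=1  p_k/q_k = 3844063/260952
→ (3844063, 260952).  Check: 3844063²=14776820347969, 217·260952²=14776820347968, difference 1.

3844063 260952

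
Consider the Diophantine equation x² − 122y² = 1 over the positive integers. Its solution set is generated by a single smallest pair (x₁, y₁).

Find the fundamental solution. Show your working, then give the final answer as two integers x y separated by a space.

√122 → a₀=11, period (22); ℓ=1 odd so k=1
a_0=11:  p_0=11·1+0=11,  q_0=11·0+1=1
a_1=22:  p_1=22·11+1=243,  q_1=22·1+0=22
(x₁, y₁) = (243, 22);  243² − 122·22² = 1 ✓

243 22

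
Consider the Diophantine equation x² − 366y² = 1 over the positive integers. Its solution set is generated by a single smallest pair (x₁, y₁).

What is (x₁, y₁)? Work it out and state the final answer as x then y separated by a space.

907925 47458

[19; 7,1,1,1,2,12,2,1,1,1,7,38] for √366; ℓ=12 ⇒ convergent index 11
a_0=19:  p_0=19·1+0=19,  q_0=19·0+1=1
a_1=7:  p_1=7·19+1=134,  q_1=7·1+0=7
a_2=1:  p_2=1·134+19=153,  q_2=1·7+1=8
a_3=1:  p_3=1·153+134=287,  q_3=1·8+7=15
a_4=1:  p_4=1·287+153=440,  q_4=1·15+8=23
a_5=2:  p_5=2·440+287=1167,  q_5=2·23+15=61
a_6=12:  p_6=12·1167+440=14444,  q_6=12·61+23=755
…
a_8=1:  p_8=1·30055+14444=44499,  q_8=1·1571+755=2326
…
a_10=1:  p_10=1·74554+44499=119053,  q_10=1·3897+2326=6223
a_11=7:  p_11=7·119053+74554=907925,  q_11=7·6223+3897=47458
fundamental: x₁=907925, y₁=47458  (since 824327805625 − 366·2252261764 = 1)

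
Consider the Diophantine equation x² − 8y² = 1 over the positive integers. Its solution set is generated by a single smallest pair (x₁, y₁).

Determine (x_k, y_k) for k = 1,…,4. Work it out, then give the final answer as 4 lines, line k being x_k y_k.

3 1
17 6
99 35
577 204

√8 → a₀=2, period (1,4); ℓ=2 even so k=1
k=0  a_k=2  p_k/q_k = 2/1
k=1  a_k=1  p_k/q_k = 3/1
fundamental: x₁=3, y₁=1  (since 9 − 8·1 = 1)
(3+1√8)^2 = 17 + 6√8
(3+1√8)^3 = 99 + 35√8
(3+1√8)^4 = 577 + 204√8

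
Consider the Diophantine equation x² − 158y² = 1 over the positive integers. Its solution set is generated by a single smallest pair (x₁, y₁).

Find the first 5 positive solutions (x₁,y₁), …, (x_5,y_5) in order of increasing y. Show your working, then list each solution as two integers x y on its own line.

[12; 1,1,3,12,3,1,1,24] for √158; ℓ=8 ⇒ convergent index 7
a_0=12:  p_0=12·1+0=12,  q_0=12·0+1=1
a_1=1:  p_1=1·12+1=13,  q_1=1·1+0=1
a_2=1:  p_2=1·13+12=25,  q_2=1·1+1=2
a_3=3:  p_3=3·25+13=88,  q_3=3·2+1=7
a_4=12:  p_4=12·88+25=1081,  q_4=12·7+2=86
a_5=3:  p_5=3·1081+88=3331,  q_5=3·86+7=265
a_6=1:  p_6=1·3331+1081=4412,  q_6=1·265+86=351
a_7=1:  p_7=1·4412+3331=7743,  q_7=1·351+265=616
fundamental: x₁=7743, y₁=616  (since 59954049 − 158·379456 = 1)
(x_2, y_2) = (7743·7743 + 158·616·616, 7743·616 + 616·7743) = (119908097, 9539376)
(x_3, y_3) = (7743·119908097 + 158·616·9539376, 7743·9539376 + 616·119908097) = (1856896782399, 147726776120)
(x_4, y_4) = (7743·1856896782399 + 158·616·147726776120, 7743·147726776120 + 616·1856896782399) = (28755903452322817, 2287696845454944)
(x_5, y_5) = (7743·28755903452322817 + 158·616·2287696845454944, 7743·2287696845454944 + 616·28755903452322817) = (445313919005774361663, 35427273200988486664)

7743 616
119908097 9539376
1856896782399 147726776120
28755903452322817 2287696845454944
445313919005774361663 35427273200988486664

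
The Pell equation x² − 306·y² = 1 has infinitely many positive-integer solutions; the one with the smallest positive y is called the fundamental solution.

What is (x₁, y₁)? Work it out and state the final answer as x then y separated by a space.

√306 → a₀=17, period (2,34); ℓ=2 even so k=1
k=0  a_k=17  p_k/q_k = 17/1
k=1  a_k=2  p_k/q_k = 35/2
fundamental: x₁=35, y₁=2  (since 1225 − 306·4 = 1)

35 2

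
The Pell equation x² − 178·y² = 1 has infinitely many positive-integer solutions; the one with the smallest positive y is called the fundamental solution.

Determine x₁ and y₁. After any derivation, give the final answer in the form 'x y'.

√178 = [13; 2,1,12,1,2,26, …], period ℓ=6 (even) → k=5
step 0: (13, 1)  from 13·(1,0) + (0,1)
step 1: (27, 2)  from 2·(13,1) + (1,0)
step 2: (40, 3)  from 1·(27,2) + (13,1)
step 3: (507, 38)  from 12·(40,3) + (27,2)
step 4: (547, 41)  from 1·(507,38) + (40,3)
step 5: (1601, 120)  from 2·(547,41) + (507,38)
→ (1601, 120).  Check: 1601²=2563201, 178·120²=2563200, difference 1.

1601 120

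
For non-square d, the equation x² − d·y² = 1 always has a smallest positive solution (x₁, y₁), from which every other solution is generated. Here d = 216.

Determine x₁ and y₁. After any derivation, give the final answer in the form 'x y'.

485 33

d=216: √d = [14; 1,2,3,2,1,28] (ℓ=6, even), read p_5/q_5
i=0: a=14 ⇒ p=14, q=1
…
i=2: a=2 ⇒ p=44, q=3
…
i=4: a=2 ⇒ p=338, q=23
i=5: a=1 ⇒ p=485, q=33
(x₁, y₁) = (485, 33);  485² − 216·33² = 1 ✓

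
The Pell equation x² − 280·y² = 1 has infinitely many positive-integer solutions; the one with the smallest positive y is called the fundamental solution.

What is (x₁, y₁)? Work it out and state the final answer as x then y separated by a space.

d=280: √d = [16; 1,2,1,2,1,32] (ℓ=6, even), read p_5/q_5
i=0: a=16 ⇒ p=16, q=1
i=1: a=1 ⇒ p=17, q=1
i=2: a=2 ⇒ p=50, q=3
…
i=4: a=2 ⇒ p=184, q=11
i=5: a=1 ⇒ p=251, q=15
fundamental: x₁=251, y₁=15  (since 63001 − 280·225 = 1)

251 15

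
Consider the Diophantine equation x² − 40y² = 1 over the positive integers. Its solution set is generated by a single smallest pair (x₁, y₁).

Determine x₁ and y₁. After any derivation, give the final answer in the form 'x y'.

√40 = [6; 3,12, …], period ℓ=2 (even) → k=1
a_0=6:  p_0=6·1+0=6,  q_0=6·0+1=1
a_1=3:  p_1=3·6+1=19,  q_1=3·1+0=3
(x₁, y₁) = (19, 3);  19² − 40·3² = 1 ✓

19 3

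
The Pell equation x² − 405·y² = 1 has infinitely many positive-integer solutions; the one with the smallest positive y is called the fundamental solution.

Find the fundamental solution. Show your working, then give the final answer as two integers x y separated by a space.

√405 = [20; 8,40, …], period ℓ=2 (even) → k=1
a_0=20:  p_0=20·1+0=20,  q_0=20·0+1=1
a_1=8:  p_1=8·20+1=161,  q_1=8·1+0=8
→ (161, 8).  Check: 161²=25921, 405·8²=25920, difference 1.

161 8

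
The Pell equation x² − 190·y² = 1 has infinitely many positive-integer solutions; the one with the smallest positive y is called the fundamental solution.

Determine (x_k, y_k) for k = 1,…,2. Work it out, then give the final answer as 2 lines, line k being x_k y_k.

[13; 1,3,1,1,1,…,3,1,26] for √190; ℓ=14 ⇒ convergent index 13
step 0: (13, 1)  from 13·(1,0) + (0,1)
step 1: (14, 1)  from 1·(13,1) + (1,0)
…
step 3: (69, 5)  from 1·(55,4) + (14,1)
…
step 6: (510, 37)  from 2·(193,14) + (124,9)
…
step 12: (40787, 2959)  from 3·(11234,815) + (7085,514)
step 13: (52021, 3774)  from 1·(40787,2959) + (11234,815)
→ (52021, 3774).  Check: 52021²=2706184441, 190·3774²=2706184440, difference 1.
(52021+3774√190)^2 = 5412368881 + 392654508√190

52021 3774
5412368881 392654508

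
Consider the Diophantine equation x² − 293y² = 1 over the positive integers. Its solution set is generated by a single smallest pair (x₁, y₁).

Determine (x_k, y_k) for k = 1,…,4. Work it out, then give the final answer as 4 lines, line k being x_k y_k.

12320649 719780
303596783562401 17736313474440
7481018815602612315849 437045785745090703340
184342013978870716056521769601 10769375446188914321717060880

√293 = [17; 8,1,1,8,34, …], period ℓ=5 (odd) → k=9
k=0  a_k=17  p_k/q_k = 17/1
…
k=2  a_k=1  p_k/q_k = 154/9
k=3  a_k=1  p_k/q_k = 291/17
…
k=5  a_k=34  p_k/q_k = 84679/4947
…
k=8  a_k=1  p_k/q_k = 1444507/84389
k=9  a_k=8  p_k/q_k = 12320649/719780
fundamental: x₁=12320649, y₁=719780  (since 151798391781201 − 293·518083248400 = 1)
k=2:  x_2 = 12320649·12320649+293·719780·719780 = 303596783562401,  y_2 = 12320649·719780+719780·12320649 = 17736313474440
k=3:  x_3 = 12320649·303596783562401+293·719780·17736313474440 = 7481018815602612315849,  y_3 = 12320649·17736313474440+719780·303596783562401 = 437045785745090703340
k=4:  x_4 = 12320649·7481018815602612315849+293·719780·437045785745090703340 = 184342013978870716056521769601,  y_4 = 12320649·437045785745090703340+719780·7481018815602612315849 = 10769375446188914321717060880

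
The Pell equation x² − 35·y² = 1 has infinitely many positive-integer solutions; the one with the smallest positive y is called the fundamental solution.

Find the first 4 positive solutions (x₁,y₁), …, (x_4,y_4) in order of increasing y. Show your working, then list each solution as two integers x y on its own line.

6 1
71 12
846 143
10081 1704

d=35: √d = [5; 1,10] (ℓ=2, even), read p_1/q_1
step 0: (5, 1)  from 5·(1,0) + (0,1)
step 1: (6, 1)  from 1·(5,1) + (1,0)
(x₁, y₁) = (6, 1);  6² − 35·1² = 1 ✓
n=2: (6,1)∘(6,1) = (6·6+35·1·1, 6·1+1·6) = (71,12)
n=3: (71,12)∘(6,1) = (6·71+35·1·12, 6·12+1·71) = (846,143)
n=4: (846,143)∘(6,1) = (6·846+35·1·143, 6·143+1·846) = (10081,1704)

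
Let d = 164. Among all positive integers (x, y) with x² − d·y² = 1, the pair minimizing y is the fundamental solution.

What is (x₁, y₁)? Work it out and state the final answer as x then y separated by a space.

√164 = [12; 1,4,6,4,1,24, …], period ℓ=6 (even) → k=5
step 0: (12, 1)  from 12·(1,0) + (0,1)
step 1: (13, 1)  from 1·(12,1) + (1,0)
…
step 3: (397, 31)  from 6·(64,5) + (13,1)
step 4: (1652, 129)  from 4·(397,31) + (64,5)
step 5: (2049, 160)  from 1·(1652,129) + (397,31)
→ (2049, 160).  Check: 2049²=4198401, 164·160²=4198400, difference 1.

2049 160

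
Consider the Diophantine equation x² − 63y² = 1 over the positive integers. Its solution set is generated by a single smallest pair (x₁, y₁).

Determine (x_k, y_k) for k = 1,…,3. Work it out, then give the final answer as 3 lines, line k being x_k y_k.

8 1
127 16
2024 255

[7; 1,14] for √63; ℓ=2 ⇒ convergent index 1
a_0=7:  p_0=7·1+0=7,  q_0=7·0+1=1
a_1=1:  p_1=1·7+1=8,  q_1=1·1+0=1
(x₁, y₁) = (8, 1);  8² − 63·1² = 1 ✓
n=2: (8,1)∘(8,1) = (8·8+63·1·1, 8·1+1·8) = (127,16)
n=3: (127,16)∘(8,1) = (8·127+63·1·16, 8·16+1·127) = (2024,255)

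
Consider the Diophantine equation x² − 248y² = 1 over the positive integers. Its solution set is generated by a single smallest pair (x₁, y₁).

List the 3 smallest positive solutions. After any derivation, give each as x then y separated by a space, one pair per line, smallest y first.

[15; 1,2,1,30] for √248; ℓ=4 ⇒ convergent index 3
k=0  a_k=15  p_k/q_k = 15/1
…
k=2  a_k=2  p_k/q_k = 47/3
k=3  a_k=1  p_k/q_k = 63/4
→ (63, 4).  Check: 63²=3969, 248·4²=3968, difference 1.
k=2:  x_2 = 63·63+248·4·4 = 7937,  y_2 = 63·4+4·63 = 504
k=3:  x_3 = 63·7937+248·4·504 = 999999,  y_3 = 63·504+4·7937 = 63500

63 4
7937 504
999999 63500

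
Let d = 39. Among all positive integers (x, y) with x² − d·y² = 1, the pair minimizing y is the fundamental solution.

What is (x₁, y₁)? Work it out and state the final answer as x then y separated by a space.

25 4

[6; 4,12] for √39; ℓ=2 ⇒ convergent index 1
a_0=6:  p_0=6·1+0=6,  q_0=6·0+1=1
a_1=4:  p_1=4·6+1=25,  q_1=4·1+0=4
→ (25, 4).  Check: 25²=625, 39·4²=624, difference 1.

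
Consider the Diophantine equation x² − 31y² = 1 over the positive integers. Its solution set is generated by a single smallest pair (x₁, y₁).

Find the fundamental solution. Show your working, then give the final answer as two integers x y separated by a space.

1520 273

√31 → a₀=5, period (1,1,3,5,3,1,1,10); ℓ=8 even so k=7
i=0: a=5 ⇒ p=5, q=1
i=1: a=1 ⇒ p=6, q=1
i=2: a=1 ⇒ p=11, q=2
…
i=4: a=5 ⇒ p=206, q=37
i=5: a=3 ⇒ p=657, q=118
i=6: a=1 ⇒ p=863, q=155
i=7: a=1 ⇒ p=1520, q=273
fundamental: x₁=1520, y₁=273  (since 2310400 − 31·74529 = 1)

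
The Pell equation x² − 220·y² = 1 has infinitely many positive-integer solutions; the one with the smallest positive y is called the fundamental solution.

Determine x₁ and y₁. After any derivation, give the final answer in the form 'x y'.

√220 → a₀=14, period (1,4,1,28); ℓ=4 even so k=3
k=0  a_k=14  p_k/q_k = 14/1
k=1  a_k=1  p_k/q_k = 15/1
k=2  a_k=4  p_k/q_k = 74/5
k=3  a_k=1  p_k/q_k = 89/6
fundamental: x₁=89, y₁=6  (since 7921 − 220·36 = 1)

89 6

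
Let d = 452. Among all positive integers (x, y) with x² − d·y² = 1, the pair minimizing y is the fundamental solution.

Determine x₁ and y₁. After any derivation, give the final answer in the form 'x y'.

1204353 56648

√452 = [21; 3,1,5,3,10,3,5,1,3,42, …], period ℓ=10 (even) → k=9
step 0: (21, 1)  from 21·(1,0) + (0,1)
…
step 2: (85, 4)  from 1·(64,3) + (21,1)
…
step 4: (1552, 73)  from 3·(489,23) + (85,4)
…
step 8: (313483, 14745)  from 1·(263904,12413) + (49579,2332)
step 9: (1204353, 56648)  from 3·(313483,14745) + (263904,12413)
fundamental: x₁=1204353, y₁=56648  (since 1450466148609 − 452·3208995904 = 1)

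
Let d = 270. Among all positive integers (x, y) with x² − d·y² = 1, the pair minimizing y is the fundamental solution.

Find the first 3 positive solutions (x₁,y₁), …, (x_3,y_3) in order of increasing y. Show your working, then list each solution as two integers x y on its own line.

√270 = [16; 2,3,6,3,2,32, …], period ℓ=6 (even) → k=5
i=0: a=16 ⇒ p=16, q=1
…
i=2: a=3 ⇒ p=115, q=7
i=3: a=6 ⇒ p=723, q=44
i=4: a=3 ⇒ p=2284, q=139
i=5: a=2 ⇒ p=5291, q=322
fundamental: x₁=5291, y₁=322  (since 27994681 − 270·103684 = 1)
(x_2, y_2) = (5291·5291 + 270·322·322, 5291·322 + 322·5291) = (55989361, 3407404)
(x_3, y_3) = (5291·55989361 + 270·322·3407404, 5291·3407404 + 322·55989361) = (592479412811, 36057148806)

5291 322
55989361 3407404
592479412811 36057148806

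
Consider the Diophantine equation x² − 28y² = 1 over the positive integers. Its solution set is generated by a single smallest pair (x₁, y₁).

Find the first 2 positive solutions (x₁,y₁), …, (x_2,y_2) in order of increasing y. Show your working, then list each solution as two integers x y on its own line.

127 24
32257 6096

d=28: √d = [5; 3,2,3,10] (ℓ=4, even), read p_3/q_3
i=0: a=5 ⇒ p=5, q=1
…
i=2: a=2 ⇒ p=37, q=7
i=3: a=3 ⇒ p=127, q=24
(x₁, y₁) = (127, 24);  127² − 28·24² = 1 ✓
k=2:  x_2 = 127·127+28·24·24 = 32257,  y_2 = 127·24+24·127 = 6096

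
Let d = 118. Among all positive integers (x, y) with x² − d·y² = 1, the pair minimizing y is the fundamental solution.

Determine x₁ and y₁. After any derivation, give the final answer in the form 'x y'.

306917 28254

d=118: √d = [10; 1,6,3,2,10,2,3,6,1,20] (ℓ=10, even), read p_9/q_9
a_0=10:  p_0=10·1+0=10,  q_0=10·0+1=1
…
a_2=6:  p_2=6·11+10=76,  q_2=6·1+1=7
a_3=3:  p_3=3·76+11=239,  q_3=3·7+1=22
a_4=2:  p_4=2·239+76=554,  q_4=2·22+7=51
a_5=10:  p_5=10·554+239=5779,  q_5=10·51+22=532
a_6=2:  p_6=2·5779+554=12112,  q_6=2·532+51=1115
a_7=3:  p_7=3·12112+5779=42115,  q_7=3·1115+532=3877
a_8=6:  p_8=6·42115+12112=264802,  q_8=6·3877+1115=24377
a_9=1:  p_9=1·264802+42115=306917,  q_9=1·24377+3877=28254
(x₁, y₁) = (306917, 28254);  306917² − 118·28254² = 1 ✓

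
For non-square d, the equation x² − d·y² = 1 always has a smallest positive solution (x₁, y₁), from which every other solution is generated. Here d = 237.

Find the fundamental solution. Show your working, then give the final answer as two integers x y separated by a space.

228151 14820

d=237: √d = [15; 2,1,1,7,10,7,1,1,2,30] (ℓ=10, even), read p_9/q_9
k=0  a_k=15  p_k/q_k = 15/1
k=1  a_k=2  p_k/q_k = 31/2
k=2  a_k=1  p_k/q_k = 46/3
k=3  a_k=1  p_k/q_k = 77/5
k=4  a_k=7  p_k/q_k = 585/38
…
k=7  a_k=1  p_k/q_k = 48001/3118
k=8  a_k=1  p_k/q_k = 90075/5851
k=9  a_k=2  p_k/q_k = 228151/14820
(x₁, y₁) = (228151, 14820);  228151² − 237·14820² = 1 ✓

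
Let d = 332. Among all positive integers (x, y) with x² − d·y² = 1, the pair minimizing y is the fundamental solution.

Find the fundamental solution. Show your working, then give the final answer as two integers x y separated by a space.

13447 738

√332 = [18; 4,1,1,8,1,1,4,36, …], period ℓ=8 (even) → k=7
a_0=18:  p_0=18·1+0=18,  q_0=18·0+1=1
…
a_6=1:  p_6=1·1567+1403=2970,  q_6=1·86+77=163
a_7=4:  p_7=4·2970+1567=13447,  q_7=4·163+86=738
(x₁, y₁) = (13447, 738);  13447² − 332·738² = 1 ✓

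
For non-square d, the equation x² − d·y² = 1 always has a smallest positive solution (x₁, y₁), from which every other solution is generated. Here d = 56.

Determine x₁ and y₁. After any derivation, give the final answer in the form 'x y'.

√56 → a₀=7, period (2,14); ℓ=2 even so k=1
k=0  a_k=7  p_k/q_k = 7/1
k=1  a_k=2  p_k/q_k = 15/2
→ (15, 2).  Check: 15²=225, 56·2²=224, difference 1.

15 2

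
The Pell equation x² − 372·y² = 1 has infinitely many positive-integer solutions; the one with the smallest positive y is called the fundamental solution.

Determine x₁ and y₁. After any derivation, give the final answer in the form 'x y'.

√372 = [19; 3,2,12,2,3,38, …], period ℓ=6 (even) → k=5
i=0: a=19 ⇒ p=19, q=1
…
i=4: a=2 ⇒ p=3491, q=181
i=5: a=3 ⇒ p=12151, q=630
→ (12151, 630).  Check: 12151²=147646801, 372·630²=147646800, difference 1.

12151 630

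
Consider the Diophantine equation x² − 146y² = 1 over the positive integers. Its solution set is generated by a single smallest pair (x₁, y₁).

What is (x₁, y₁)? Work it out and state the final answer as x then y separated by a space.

[12; 12,24] for √146; ℓ=2 ⇒ convergent index 1
i=0: a=12 ⇒ p=12, q=1
i=1: a=12 ⇒ p=145, q=12
(x₁, y₁) = (145, 12);  145² − 146·12² = 1 ✓

145 12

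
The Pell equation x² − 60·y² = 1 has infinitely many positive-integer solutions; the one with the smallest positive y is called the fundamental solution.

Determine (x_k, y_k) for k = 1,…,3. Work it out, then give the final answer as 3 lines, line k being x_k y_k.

31 4
1921 248
119071 15372

√60 = [7; 1,2,1,14, …], period ℓ=4 (even) → k=3
k=0  a_k=7  p_k/q_k = 7/1
k=1  a_k=1  p_k/q_k = 8/1
k=2  a_k=2  p_k/q_k = 23/3
k=3  a_k=1  p_k/q_k = 31/4
fundamental: x₁=31, y₁=4  (since 961 − 60·16 = 1)
(31+4√60)^2 = 1921 + 248√60
(31+4√60)^3 = 119071 + 15372√60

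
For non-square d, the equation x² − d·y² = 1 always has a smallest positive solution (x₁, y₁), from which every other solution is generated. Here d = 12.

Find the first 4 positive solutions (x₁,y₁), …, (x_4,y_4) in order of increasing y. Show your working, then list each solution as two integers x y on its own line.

√12 = [3; 2,6, …], period ℓ=2 (even) → k=1
k=0  a_k=3  p_k/q_k = 3/1
k=1  a_k=2  p_k/q_k = 7/2
fundamental: x₁=7, y₁=2  (since 49 − 12·4 = 1)
(7+2√12)^2 = 97 + 28√12
(7+2√12)^3 = 1351 + 390√12
(7+2√12)^4 = 18817 + 5432√12

7 2
97 28
1351 390
18817 5432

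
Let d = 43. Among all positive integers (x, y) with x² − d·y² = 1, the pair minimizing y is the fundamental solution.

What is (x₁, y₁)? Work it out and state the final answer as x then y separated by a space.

3482 531

[6; 1,1,3,1,5,1,3,1,1,12] for √43; ℓ=10 ⇒ convergent index 9
a_0=6:  p_0=6·1+0=6,  q_0=6·0+1=1
…
a_2=1:  p_2=1·7+6=13,  q_2=1·1+1=2
…
a_8=1:  p_8=1·1541+400=1941,  q_8=1·235+61=296
a_9=1:  p_9=1·1941+1541=3482,  q_9=1·296+235=531
→ (3482, 531).  Check: 3482²=12124324, 43·531²=12124323, difference 1.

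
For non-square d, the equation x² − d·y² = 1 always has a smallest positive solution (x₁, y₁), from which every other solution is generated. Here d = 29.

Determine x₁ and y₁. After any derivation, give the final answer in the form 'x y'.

9801 1820

√29 → a₀=5, period (2,1,1,2,10); ℓ=5 odd so k=9
step 0: (5, 1)  from 5·(1,0) + (0,1)
…
step 2: (16, 3)  from 1·(11,2) + (5,1)
step 3: (27, 5)  from 1·(16,3) + (11,2)
step 4: (70, 13)  from 2·(27,5) + (16,3)
step 5: (727, 135)  from 10·(70,13) + (27,5)
step 6: (1524, 283)  from 2·(727,135) + (70,13)
…
step 8: (3775, 701)  from 1·(2251,418) + (1524,283)
step 9: (9801, 1820)  from 2·(3775,701) + (2251,418)
→ (9801, 1820).  Check: 9801²=96059601, 29·1820²=96059600, difference 1.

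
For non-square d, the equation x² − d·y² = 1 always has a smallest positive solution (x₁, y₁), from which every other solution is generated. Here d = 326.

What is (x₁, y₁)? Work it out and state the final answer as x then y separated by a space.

d=326: √d = [18; 18,36] (ℓ=2, even), read p_1/q_1
a_0=18:  p_0=18·1+0=18,  q_0=18·0+1=1
a_1=18:  p_1=18·18+1=325,  q_1=18·1+0=18
→ (325, 18).  Check: 325²=105625, 326·18²=105624, difference 1.

325 18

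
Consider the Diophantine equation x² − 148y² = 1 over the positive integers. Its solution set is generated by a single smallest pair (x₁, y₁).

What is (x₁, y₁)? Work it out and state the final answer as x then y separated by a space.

73 6

√148 → a₀=12, period (6,24); ℓ=2 even so k=1
k=0  a_k=12  p_k/q_k = 12/1
k=1  a_k=6  p_k/q_k = 73/6
fundamental: x₁=73, y₁=6  (since 5329 − 148·36 = 1)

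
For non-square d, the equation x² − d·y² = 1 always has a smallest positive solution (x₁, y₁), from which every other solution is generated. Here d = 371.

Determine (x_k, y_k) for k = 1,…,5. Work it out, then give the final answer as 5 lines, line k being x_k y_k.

√371 = [19; 3,1,4,1,3,38, …], period ℓ=6 (even) → k=5
step 0: (19, 1)  from 19·(1,0) + (0,1)
step 1: (58, 3)  from 3·(19,1) + (1,0)
…
step 3: (366, 19)  from 4·(77,4) + (58,3)
step 4: (443, 23)  from 1·(366,19) + (77,4)
step 5: (1695, 88)  from 3·(443,23) + (366,19)
fundamental: x₁=1695, y₁=88  (since 2873025 − 371·7744 = 1)
n=2: (1695,88)∘(1695,88) = (1695·1695+371·88·88, 1695·88+88·1695) = (5746049,298320)
n=3: (5746049,298320)∘(1695,88) = (1695·5746049+371·88·298320, 1695·298320+88·5746049) = (19479104415,1011304712)
n=4: (19479104415,1011304712)∘(1695,88) = (1695·19479104415+371·88·1011304712, 1695·1011304712+88·19479104415) = (66034158220801,3428322675360)
n=5: (66034158220801,3428322675360)∘(1695,88) = (1695·66034158220801+371·88·3428322675360, 1695·3428322675360+88·66034158220801) = (223855776889410975,11622012858165688)

1695 88
5746049 298320
19479104415 1011304712
66034158220801 3428322675360
223855776889410975 11622012858165688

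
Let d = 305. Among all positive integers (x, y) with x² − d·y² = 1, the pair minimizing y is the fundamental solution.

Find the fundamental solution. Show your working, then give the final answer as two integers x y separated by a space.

489 28

√305 = [17; 2,6,2,34, …], period ℓ=4 (even) → k=3
step 0: (17, 1)  from 17·(1,0) + (0,1)
step 1: (35, 2)  from 2·(17,1) + (1,0)
step 2: (227, 13)  from 6·(35,2) + (17,1)
step 3: (489, 28)  from 2·(227,13) + (35,2)
fundamental: x₁=489, y₁=28  (since 239121 − 305·784 = 1)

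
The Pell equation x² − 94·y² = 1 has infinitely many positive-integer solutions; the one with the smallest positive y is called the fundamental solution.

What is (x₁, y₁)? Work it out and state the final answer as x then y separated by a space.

d=94: √d = [9; 1,2,3,1,1,…,2,1,18] (ℓ=16, even), read p_15/q_15
a_0=9:  p_0=9·1+0=9,  q_0=9·0+1=1
a_1=1:  p_1=1·9+1=10,  q_1=1·1+0=1
a_2=2:  p_2=2·10+9=29,  q_2=2·1+1=3
a_3=3:  p_3=3·29+10=97,  q_3=3·3+1=10
…
a_5=1:  p_5=1·126+97=223,  q_5=1·13+10=23
…
a_7=1:  p_7=1·1241+223=1464,  q_7=1·128+23=151
a_8=8:  p_8=8·1464+1241=12953,  q_8=8·151+128=1336
…
a_10=5:  p_10=5·14417+12953=85038,  q_10=5·1487+1336=8771
…
a_12=1:  p_12=1·99455+85038=184493,  q_12=1·10258+8771=19029
a_13=3:  p_13=3·184493+99455=652934,  q_13=3·19029+10258=67345
a_14=2:  p_14=2·652934+184493=1490361,  q_14=2·67345+19029=153719
a_15=1:  p_15=1·1490361+652934=2143295,  q_15=1·153719+67345=221064
(x₁, y₁) = (2143295, 221064);  2143295² − 94·221064² = 1 ✓

2143295 221064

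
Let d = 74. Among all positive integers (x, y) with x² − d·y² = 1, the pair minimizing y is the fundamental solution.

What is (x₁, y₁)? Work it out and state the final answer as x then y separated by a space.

√74 → a₀=8, period (1,1,1,1,16); ℓ=5 odd so k=9
k=0  a_k=8  p_k/q_k = 8/1
k=1  a_k=1  p_k/q_k = 9/1
k=2  a_k=1  p_k/q_k = 17/2
…
k=5  a_k=16  p_k/q_k = 714/83
k=6  a_k=1  p_k/q_k = 757/88
…
k=8  a_k=1  p_k/q_k = 2228/259
k=9  a_k=1  p_k/q_k = 3699/430
fundamental: x₁=3699, y₁=430  (since 13682601 − 74·184900 = 1)

3699 430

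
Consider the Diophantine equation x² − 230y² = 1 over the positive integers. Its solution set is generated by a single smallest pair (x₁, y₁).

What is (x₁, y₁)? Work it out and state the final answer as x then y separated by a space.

d=230: √d = [15; 6,30] (ℓ=2, even), read p_1/q_1
a_0=15:  p_0=15·1+0=15,  q_0=15·0+1=1
a_1=6:  p_1=6·15+1=91,  q_1=6·1+0=6
(x₁, y₁) = (91, 6);  91² − 230·6² = 1 ✓

91 6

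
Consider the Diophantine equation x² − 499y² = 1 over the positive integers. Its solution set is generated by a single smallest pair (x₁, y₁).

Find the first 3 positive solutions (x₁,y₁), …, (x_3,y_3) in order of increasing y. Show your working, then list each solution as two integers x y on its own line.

4490 201
40320199 1804980
362075382530 16208720199

√499 → a₀=22, period (2,1,21,1,2,44); ℓ=6 even so k=5
a_0=22:  p_0=22·1+0=22,  q_0=22·0+1=1
a_1=2:  p_1=2·22+1=45,  q_1=2·1+0=2
a_2=1:  p_2=1·45+22=67,  q_2=1·2+1=3
…
a_4=1:  p_4=1·1452+67=1519,  q_4=1·65+3=68
a_5=2:  p_5=2·1519+1452=4490,  q_5=2·68+65=201
(x₁, y₁) = (4490, 201);  4490² − 499·201² = 1 ✓
(4490+201√499)^2 = 40320199 + 1804980√499
(4490+201√499)^3 = 362075382530 + 16208720199√499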